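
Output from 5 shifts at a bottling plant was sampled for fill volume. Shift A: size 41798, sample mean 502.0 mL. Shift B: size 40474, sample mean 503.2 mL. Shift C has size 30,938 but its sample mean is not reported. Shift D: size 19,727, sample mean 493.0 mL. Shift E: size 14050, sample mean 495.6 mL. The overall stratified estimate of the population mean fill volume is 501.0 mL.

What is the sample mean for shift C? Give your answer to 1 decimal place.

N = 41798 + 40474 + 30938 + 19727 + 14050 = 146987.
Overall total = μ·N = 501.0·146987 = 73640487.
Subtract the known strata: 41798·502.0 + 40474·503.2 + 19727·493.0 + 14050·495.6 = 58037703.8.
Remaining total for shift C: 73640487 − 58037703.8 = 15602783.2.
Divide by its size: 15602783.2 / 30938 = 504.324... → 504.3.

504.3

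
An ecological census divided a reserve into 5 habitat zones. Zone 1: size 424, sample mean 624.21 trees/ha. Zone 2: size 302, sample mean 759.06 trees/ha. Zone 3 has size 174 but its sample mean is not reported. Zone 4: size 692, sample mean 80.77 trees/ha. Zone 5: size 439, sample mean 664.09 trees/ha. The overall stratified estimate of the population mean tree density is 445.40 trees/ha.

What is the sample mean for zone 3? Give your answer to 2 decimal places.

N = 424 + 302 + 174 + 692 + 439 = 2031.
Overall total = μ·N = 445.40·2031 = 904607.4.
Subtract the known strata: 424·624.21 + 302·759.06 + 692·80.77 + 439·664.09 = 841329.51.
Remaining total for zone 3: 904607.4 − 841329.51 = 63277.89.
Divide by its size: 63277.89 / 174 = 363.6660... → 363.67.

363.67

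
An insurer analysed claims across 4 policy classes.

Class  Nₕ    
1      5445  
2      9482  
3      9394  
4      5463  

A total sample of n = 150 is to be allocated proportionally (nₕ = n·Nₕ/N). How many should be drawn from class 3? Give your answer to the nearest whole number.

47

N = 5445 + 9482 + 9394 + 5463 = 29784.
n_3 = 150·9394/29784 = 47.311... → 47.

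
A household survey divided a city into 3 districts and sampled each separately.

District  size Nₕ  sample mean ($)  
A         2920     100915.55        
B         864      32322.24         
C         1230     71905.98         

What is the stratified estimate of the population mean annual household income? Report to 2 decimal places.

81979.29

x̄_st = (Σ Nₕx̄ₕ) / (Σ Nₕ) = (2920·100915.55 + 864·32322.24 + 1230·71905.98) / 5014
= 411044176.76 / 5014 = 81979.2933... → 81979.29.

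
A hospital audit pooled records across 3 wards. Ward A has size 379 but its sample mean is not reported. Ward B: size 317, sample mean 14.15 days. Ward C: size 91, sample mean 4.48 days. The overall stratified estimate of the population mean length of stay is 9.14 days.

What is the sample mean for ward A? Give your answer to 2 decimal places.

6.07

N = 379 + 317 + 91 = 787.
Overall total = μ·N = 9.14·787 = 7193.18.
Subtract the known strata: 317·14.15 + 91·4.48 = 4893.23.
Remaining total for ward A: 7193.18 − 4893.23 = 2299.95.
Divide by its size: 2299.95 / 379 = 6.0685... → 6.07.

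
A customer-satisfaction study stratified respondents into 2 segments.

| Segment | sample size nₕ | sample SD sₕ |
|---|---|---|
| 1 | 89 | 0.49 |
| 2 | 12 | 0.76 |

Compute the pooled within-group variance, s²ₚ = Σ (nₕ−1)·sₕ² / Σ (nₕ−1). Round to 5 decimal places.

0.27760

1: (89−1)·0.49² = 88·0.2401 = 21.1288
2: (12−1)·0.76² = 11·0.5776 = 6.3536
Numerator = 27.4824; denominator = Σ(nₕ−1) = 99.
s²ₚ = 27.4824/99 = 0.2776 → 0.27760.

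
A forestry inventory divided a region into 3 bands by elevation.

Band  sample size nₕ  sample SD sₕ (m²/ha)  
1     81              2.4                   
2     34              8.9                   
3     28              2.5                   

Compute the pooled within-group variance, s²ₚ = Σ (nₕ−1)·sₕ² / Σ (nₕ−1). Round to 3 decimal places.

1: (81−1)·2.4² = 80·5.76 = 460.8
2: (34−1)·8.9² = 33·79.21 = 2613.93
3: (28−1)·2.5² = 27·6.25 = 168.75
Numerator = 3243.48; denominator = Σ(nₕ−1) = 140.
s²ₚ = 3243.48/140 = 23.16771... → 23.168.

23.168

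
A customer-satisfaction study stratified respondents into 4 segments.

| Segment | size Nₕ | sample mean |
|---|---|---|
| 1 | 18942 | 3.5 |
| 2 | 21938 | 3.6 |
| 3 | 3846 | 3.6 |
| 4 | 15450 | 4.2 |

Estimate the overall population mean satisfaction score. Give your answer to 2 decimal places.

N = 18942 + 21938 + 3846 + 15450 = 60176.
Weight each subgroup mean by Nₕ/N and sum.
Σ Nₕx̄ₕ = 18942·3.5 + 21938·3.6 + 3846·3.6 + 15450·4.2 = 66297 + 78976.8 + 13845.6 + 64890 = 224009.4.
Divide by N: 224009.4 / 60176 = 3.7226... → 3.72.

3.72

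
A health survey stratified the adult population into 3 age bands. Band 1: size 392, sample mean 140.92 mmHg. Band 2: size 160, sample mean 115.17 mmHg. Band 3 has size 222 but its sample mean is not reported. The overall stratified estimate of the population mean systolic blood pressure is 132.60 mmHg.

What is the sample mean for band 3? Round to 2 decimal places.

130.47

Σ Nₕx̄ₕ = N·μ, so 222·x̄_3 = 774·132.60 − (392·140.92 + 160·115.17).
= 102632.4 − 73667.84 = 28964.56.
x̄_3 = 28964.56 / 222 = 130.4710... → 130.47.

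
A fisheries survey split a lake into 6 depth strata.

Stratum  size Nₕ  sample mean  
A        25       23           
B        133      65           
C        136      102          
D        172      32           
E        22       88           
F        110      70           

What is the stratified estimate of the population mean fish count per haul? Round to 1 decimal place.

63.9

N = 25 + 133 + 136 + 172 + 22 + 110 = 598.
The stratified mean weights each stratum mean by its population share Nₕ/N.
Σ Nₕx̄ₕ = 25·23 + 133·65 + 136·102 + 172·32 + 22·88 + 110·70 = 575 + 8645 + 13872 + 5504 + 1936 + 7700 = 38232.
Divide by N: 38232 / 598 = 63.933... → 63.9.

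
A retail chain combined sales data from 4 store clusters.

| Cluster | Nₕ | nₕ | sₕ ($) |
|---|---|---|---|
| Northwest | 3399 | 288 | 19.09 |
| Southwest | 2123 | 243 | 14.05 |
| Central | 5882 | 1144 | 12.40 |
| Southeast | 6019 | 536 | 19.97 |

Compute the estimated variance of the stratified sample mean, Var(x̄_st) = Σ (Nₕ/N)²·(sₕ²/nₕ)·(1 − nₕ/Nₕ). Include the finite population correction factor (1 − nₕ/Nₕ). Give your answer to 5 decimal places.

N = 17423; Wₕ = Nₕ/N.
cluster Northwest: (3399/17423)²·19.09²/288·(1 − 288/3399) = 0.04407828
cluster Southwest: (2123/17423)²·14.05²/243·(1 − 243/2123) = 0.01068091
cluster Central: (5882/17423)²·12.40²/1144·(1 − 1144/5882) = 0.01233933
cluster Southeast: (6019/17423)²·19.97²/536·(1 − 536/6019) = 0.08088874
Sum = 0.14798726 → 0.14799.

0.14799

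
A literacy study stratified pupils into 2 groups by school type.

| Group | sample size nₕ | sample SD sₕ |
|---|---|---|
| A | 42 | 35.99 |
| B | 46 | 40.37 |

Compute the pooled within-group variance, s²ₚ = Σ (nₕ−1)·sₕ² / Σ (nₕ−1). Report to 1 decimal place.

1470.3

A: (42−1)·35.99² = 41·1295.2801 = 53106.4841
B: (46−1)·40.37² = 45·1629.7369 = 73338.1605
Numerator = 126444.6446; denominator = Σ(nₕ−1) = 86.
s²ₚ = 126444.6446/86 = 1470.287... → 1470.3.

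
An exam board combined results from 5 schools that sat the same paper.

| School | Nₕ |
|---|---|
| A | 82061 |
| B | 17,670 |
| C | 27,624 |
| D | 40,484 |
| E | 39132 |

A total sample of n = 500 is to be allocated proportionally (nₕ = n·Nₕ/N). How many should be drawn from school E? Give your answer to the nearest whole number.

95

Share of school E = 39132/206971 = 0.18907.
Allocate 500 × 0.18907 = 94.535... → 95.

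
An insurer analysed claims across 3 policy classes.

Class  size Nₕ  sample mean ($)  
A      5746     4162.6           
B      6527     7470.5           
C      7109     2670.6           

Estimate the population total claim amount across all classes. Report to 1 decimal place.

91663548.5

A: 5746·4162.6 = 23918299.6
B: 6527·7470.5 = 48759953.5
C: 7109·2670.6 = 18985295.4
τ̂ = Σ Nₕx̄ₕ = 91663548.5.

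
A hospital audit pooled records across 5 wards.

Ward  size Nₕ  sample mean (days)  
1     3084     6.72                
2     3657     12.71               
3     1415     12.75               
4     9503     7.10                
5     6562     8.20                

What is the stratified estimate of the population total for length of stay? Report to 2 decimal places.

206525.90

1: 3084·6.72 = 20724.48
2: 3657·12.71 = 46480.47
3: 1415·12.75 = 18041.25
4: 9503·7.10 = 67471.3
5: 6562·8.20 = 53808.4
τ̂ = Σ Nₕx̄ₕ = 206525.90.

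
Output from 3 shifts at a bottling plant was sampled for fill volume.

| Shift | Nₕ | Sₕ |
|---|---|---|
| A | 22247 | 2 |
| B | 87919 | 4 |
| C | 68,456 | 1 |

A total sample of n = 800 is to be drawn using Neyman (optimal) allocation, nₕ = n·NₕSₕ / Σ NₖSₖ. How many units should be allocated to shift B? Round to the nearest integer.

A: NₕSₕ = 22247·2 = 44494
B: NₕSₕ = 87919·4 = 351676
C: NₕSₕ = 68456·1 = 68456
Σ NₕSₕ = 464626.
n_B = 800·351676/464626 = 605.521... → 606.

606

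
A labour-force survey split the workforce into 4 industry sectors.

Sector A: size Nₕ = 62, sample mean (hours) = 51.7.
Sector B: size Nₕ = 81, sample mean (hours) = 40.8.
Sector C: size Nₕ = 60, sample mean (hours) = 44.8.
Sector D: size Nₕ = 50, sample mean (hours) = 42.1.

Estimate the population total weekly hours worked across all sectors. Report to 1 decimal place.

11303.2

A: 62·51.7 = 3205.4
B: 81·40.8 = 3304.8
C: 60·44.8 = 2688
D: 50·42.1 = 2105
τ̂ = Σ Nₕx̄ₕ = 11303.2.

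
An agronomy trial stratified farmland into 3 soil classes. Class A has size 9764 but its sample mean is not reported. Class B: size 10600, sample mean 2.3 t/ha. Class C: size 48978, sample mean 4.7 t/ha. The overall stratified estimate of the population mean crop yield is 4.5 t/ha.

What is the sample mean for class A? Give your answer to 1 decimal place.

5.9

N = 9764 + 10600 + 48978 = 69342.
Overall total = μ·N = 4.5·69342 = 312039.
Subtract the known strata: 10600·2.3 + 48978·4.7 = 254576.6.
Remaining total for class A: 312039 − 254576.6 = 57462.4.
Divide by its size: 57462.4 / 9764 = 5.885... → 5.9.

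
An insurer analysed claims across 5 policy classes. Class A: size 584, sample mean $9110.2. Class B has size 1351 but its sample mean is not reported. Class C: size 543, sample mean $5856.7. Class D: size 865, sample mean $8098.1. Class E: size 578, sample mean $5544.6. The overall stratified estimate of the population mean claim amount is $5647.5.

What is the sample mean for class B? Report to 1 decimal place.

2541.6

N = 584 + 1351 + 543 + 865 + 578 = 3921.
Overall total = μ·N = 5647.5·3921 = 22143847.5.
Subtract the known strata: 584·9110.2 + 543·5856.7 + 865·8098.1 + 578·5544.6 = 18710180.2.
Remaining total for class B: 22143847.5 − 18710180.2 = 3433667.3.
Divide by its size: 3433667.3 / 1351 = 2541.575... → 2541.6.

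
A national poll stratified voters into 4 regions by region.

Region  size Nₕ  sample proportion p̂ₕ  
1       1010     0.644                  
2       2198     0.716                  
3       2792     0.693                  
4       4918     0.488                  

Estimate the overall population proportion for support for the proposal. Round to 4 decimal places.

Wₕ = Nₕ/N with N = 10918: 0.0925, 0.2013, 0.2557, 0.4504.
p̂_st = 0.0925·0.644 + 0.2013·0.716 + 0.2557·0.693 + 0.4504·0.488 ≈ 0.600755... → 0.6008.

0.6008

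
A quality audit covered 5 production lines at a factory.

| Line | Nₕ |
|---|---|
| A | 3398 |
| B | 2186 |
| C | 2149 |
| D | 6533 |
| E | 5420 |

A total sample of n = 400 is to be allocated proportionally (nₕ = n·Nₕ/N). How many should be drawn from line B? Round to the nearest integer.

44

Share of line B = 2186/19686 = 0.11104.
Allocate 400 × 0.11104 = 44.417... → 44.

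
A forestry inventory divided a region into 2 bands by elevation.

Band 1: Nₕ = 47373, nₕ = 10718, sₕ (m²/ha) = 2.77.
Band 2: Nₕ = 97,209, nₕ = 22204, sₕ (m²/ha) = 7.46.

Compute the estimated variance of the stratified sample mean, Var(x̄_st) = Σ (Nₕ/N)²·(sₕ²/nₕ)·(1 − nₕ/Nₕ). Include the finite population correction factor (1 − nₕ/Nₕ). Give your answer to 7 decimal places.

0.0009337

N = 144582; Wₕ = Nₕ/N.
band 1: (47373/144582)²·2.77²/10718·(1 − 10718/47373) = 0.0000594677
band 2: (97209/144582)²·7.46²/22204·(1 − 22204/97209) = 0.0008742078
Sum = 0.0009336755 → 0.0009337.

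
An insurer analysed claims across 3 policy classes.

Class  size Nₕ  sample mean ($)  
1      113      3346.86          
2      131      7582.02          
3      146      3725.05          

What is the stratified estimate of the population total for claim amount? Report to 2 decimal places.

1: 113·3346.86 = 378195.18
2: 131·7582.02 = 993244.62
3: 146·3725.05 = 543857.3
τ̂ = Σ Nₕx̄ₕ = 1915297.10.

1915297.10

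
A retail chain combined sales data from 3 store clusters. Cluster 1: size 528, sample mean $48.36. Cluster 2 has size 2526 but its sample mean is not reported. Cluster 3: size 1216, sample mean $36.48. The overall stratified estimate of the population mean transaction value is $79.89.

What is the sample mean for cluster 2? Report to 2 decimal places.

107.38

N = 528 + 2526 + 1216 = 4270.
Overall total = μ·N = 79.89·4270 = 341130.3.
Subtract the known strata: 528·48.36 + 1216·36.48 = 69893.76.
Remaining total for cluster 2: 341130.3 − 69893.76 = 271236.54.
Divide by its size: 271236.54 / 2526 = 107.3779... → 107.38.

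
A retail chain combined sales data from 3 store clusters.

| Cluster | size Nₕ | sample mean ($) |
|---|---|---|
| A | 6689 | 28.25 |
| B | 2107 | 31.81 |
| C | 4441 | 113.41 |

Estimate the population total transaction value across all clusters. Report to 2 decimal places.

759641.73

Population total = Σ Nₕ·x̄ₕ (each stratum's size times its mean).
6689·28.25 + 2107·31.81 + 4441·113.41 = 188964.25 + 67023.67 + 503653.81 = 759641.73.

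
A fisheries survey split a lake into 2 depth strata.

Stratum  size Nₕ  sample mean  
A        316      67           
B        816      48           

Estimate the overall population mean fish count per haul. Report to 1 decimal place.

53.3

N = 1132; weights Wₕ = Nₕ/N = (0.2792, 0.7208).
x̄_st = Σ Wₕ·x̄ₕ = 0.2792·67 + 0.7208·48 ≈ 53.304...
→ 53.3.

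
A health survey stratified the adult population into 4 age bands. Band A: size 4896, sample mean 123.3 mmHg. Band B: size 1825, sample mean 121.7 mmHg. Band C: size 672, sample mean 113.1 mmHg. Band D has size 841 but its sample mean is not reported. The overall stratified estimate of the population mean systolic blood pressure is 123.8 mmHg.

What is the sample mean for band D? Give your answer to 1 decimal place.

139.8

Σ Nₕx̄ₕ = N·μ, so 841·x̄_D = 8234·123.8 − (4896·123.3 + 1825·121.7 + 672·113.1).
= 1019369.2 − 901782.5 = 117586.7.
x̄_D = 117586.7 / 841 = 139.818... → 139.8.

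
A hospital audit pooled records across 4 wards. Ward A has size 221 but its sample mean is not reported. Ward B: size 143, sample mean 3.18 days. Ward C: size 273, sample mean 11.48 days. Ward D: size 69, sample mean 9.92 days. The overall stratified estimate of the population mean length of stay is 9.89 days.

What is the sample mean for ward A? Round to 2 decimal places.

N = 221 + 143 + 273 + 69 = 706.
Overall total = μ·N = 9.89·706 = 6982.34.
Subtract the known strata: 143·3.18 + 273·11.48 + 69·9.92 = 4273.26.
Remaining total for ward A: 6982.34 − 4273.26 = 2709.08.
Divide by its size: 2709.08 / 221 = 12.2583... → 12.26.

12.26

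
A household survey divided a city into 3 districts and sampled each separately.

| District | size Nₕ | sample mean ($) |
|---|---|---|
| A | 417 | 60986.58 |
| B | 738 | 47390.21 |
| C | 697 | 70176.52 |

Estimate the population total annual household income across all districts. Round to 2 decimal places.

109318413.28

Population total = Σ Nₕ·x̄ₕ (each stratum's size times its mean).
417·60986.58 + 738·47390.21 + 697·70176.52 = 25431403.86 + 34973974.98 + 48913034.44 = 109318413.28.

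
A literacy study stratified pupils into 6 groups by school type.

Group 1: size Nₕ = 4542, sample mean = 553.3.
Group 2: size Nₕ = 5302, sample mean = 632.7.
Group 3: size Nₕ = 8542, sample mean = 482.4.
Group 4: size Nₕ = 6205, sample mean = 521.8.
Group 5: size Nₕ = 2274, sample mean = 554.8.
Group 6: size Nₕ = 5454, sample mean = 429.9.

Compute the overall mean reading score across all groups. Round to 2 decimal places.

520.82

N = 32319; weights Wₕ = Nₕ/N = (0.1405, 0.1641, 0.2643, 0.1920, 0.0704, 0.1688).
x̄_st = Σ Wₕ·x̄ₕ = 0.1405·553.3 + 0.1641·632.7 + 0.2643·482.4 + 0.1920·521.8 + 0.0704·554.8 + 0.1688·429.9 ≈ 520.8201...
→ 520.82.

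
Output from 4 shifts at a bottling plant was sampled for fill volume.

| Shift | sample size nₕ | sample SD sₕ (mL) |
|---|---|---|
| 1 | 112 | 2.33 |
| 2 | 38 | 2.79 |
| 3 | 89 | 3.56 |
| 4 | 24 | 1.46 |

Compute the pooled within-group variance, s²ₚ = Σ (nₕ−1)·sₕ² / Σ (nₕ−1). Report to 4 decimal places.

7.9341

Degrees of freedom: 111 + 37 + 88 + 23 = 259.
Σ(nₕ−1)sₕ² = 111·5.4289 + 37·7.7841 + 88·12.6736 + 23·2.1316 = 2054.9232.
s²ₚ = 2054.9232 / 259 = 7.934066... → 7.9341.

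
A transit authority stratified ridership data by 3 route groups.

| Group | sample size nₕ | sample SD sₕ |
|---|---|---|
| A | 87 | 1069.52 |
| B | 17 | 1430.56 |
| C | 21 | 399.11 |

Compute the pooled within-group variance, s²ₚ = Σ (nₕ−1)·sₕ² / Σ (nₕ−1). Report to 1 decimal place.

A: (87−1)·1069.52² = 86·1143873.0304 = 98373080.6144
B: (17−1)·1430.56² = 16·2046501.9136 = 32744030.6176
C: (21−1)·399.11² = 20·159288.7921 = 3185775.842
Numerator = 134302887.074; denominator = Σ(nₕ−1) = 122.
s²ₚ = 134302887.074/122 = 1100843.337... → 1100843.3.

1100843.3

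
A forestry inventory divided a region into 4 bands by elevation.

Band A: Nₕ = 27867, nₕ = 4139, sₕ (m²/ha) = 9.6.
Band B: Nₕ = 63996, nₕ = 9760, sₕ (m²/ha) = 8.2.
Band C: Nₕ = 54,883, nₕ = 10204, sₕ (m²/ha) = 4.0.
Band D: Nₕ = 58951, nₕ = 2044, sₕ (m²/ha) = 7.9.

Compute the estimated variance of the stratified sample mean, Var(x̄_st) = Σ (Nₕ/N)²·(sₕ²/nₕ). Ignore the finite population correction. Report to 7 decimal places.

0.0036950

N = 205697. Term for each stratum: Wₕ²sₕ²/nₕ.
Var(x̄_st) = 0.0004086689 + 0.0006668492 + 0.0001116270 + 0.0025078394 = 0.0036949845 → 0.0036950.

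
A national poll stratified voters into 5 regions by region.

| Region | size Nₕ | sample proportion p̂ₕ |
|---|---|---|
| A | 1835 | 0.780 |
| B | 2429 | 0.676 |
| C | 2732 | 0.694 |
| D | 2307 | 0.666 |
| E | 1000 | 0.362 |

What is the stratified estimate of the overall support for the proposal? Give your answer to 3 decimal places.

0.667

Wₕ = Nₕ/N with N = 10303: 0.1781, 0.2358, 0.2652, 0.2239, 0.0971.
p̂_st = 0.1781·0.780 + 0.2358·0.676 + 0.2652·0.694 + 0.2239·0.666 + 0.0971·0.362 ≈ 0.66658... → 0.667.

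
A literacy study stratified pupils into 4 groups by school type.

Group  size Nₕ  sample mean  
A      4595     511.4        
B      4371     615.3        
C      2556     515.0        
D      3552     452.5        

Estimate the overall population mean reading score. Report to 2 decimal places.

528.26

N = 15074; weights Wₕ = Nₕ/N = (0.3048, 0.2900, 0.1696, 0.2356).
x̄_st = Σ Wₕ·x̄ₕ = 0.3048·511.4 + 0.2900·615.3 + 0.1696·515.0 + 0.2356·452.5 ≈ 528.2592...
→ 528.26.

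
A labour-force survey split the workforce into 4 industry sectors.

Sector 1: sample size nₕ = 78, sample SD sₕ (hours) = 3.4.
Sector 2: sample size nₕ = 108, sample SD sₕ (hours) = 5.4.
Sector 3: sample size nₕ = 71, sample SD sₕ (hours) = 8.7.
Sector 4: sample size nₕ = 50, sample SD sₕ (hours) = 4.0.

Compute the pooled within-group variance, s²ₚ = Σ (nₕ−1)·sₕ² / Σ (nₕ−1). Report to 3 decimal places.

Degrees of freedom: 77 + 107 + 70 + 49 = 303.
Σ(nₕ−1)sₕ² = 77·11.56 + 107·29.16 + 70·75.69 + 49·16 = 10092.54.
s²ₚ = 10092.54 / 303 = 33.30871... → 33.309.

33.309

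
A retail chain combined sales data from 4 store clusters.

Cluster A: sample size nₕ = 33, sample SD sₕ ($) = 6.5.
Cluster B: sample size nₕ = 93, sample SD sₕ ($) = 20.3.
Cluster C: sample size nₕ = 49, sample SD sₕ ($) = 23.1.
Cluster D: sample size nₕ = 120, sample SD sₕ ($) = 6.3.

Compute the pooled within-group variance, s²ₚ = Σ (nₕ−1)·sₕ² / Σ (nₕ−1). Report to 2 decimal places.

239.18

A: (33−1)·6.5² = 32·42.25 = 1352
B: (93−1)·20.3² = 92·412.09 = 37912.28
C: (49−1)·23.1² = 48·533.61 = 25613.28
D: (120−1)·6.3² = 119·39.69 = 4723.11
Numerator = 69600.67; denominator = Σ(nₕ−1) = 291.
s²ₚ = 69600.67/291 = 239.1776... → 239.18.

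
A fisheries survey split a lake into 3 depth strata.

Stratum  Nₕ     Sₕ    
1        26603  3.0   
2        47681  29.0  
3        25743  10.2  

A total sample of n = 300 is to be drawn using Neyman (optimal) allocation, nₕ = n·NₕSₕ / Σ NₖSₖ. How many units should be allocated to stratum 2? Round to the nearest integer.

Σ NₕSₕ = 26603·3.0 + 47681·29.0 + 25743·10.2 = 1725136.6.
Share for 2: 1382749/1725136.6 = 0.80153.
n_2 = 300 × 0.80153 = 240.459... → 240.

240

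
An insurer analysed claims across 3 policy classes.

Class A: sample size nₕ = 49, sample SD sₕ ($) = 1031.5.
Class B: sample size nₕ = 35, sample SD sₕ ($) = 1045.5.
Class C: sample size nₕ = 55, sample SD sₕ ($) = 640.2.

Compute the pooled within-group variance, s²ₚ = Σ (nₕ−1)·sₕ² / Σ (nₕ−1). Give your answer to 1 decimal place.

A: (49−1)·1031.5² = 48·1063992.25 = 51071628
B: (35−1)·1045.5² = 34·1093070.25 = 37164388.5
C: (55−1)·640.2² = 54·409856.04 = 22132226.16
Numerator = 110368242.66; denominator = Σ(nₕ−1) = 136.
s²ₚ = 110368242.66/136 = 811531.196... → 811531.2.

811531.2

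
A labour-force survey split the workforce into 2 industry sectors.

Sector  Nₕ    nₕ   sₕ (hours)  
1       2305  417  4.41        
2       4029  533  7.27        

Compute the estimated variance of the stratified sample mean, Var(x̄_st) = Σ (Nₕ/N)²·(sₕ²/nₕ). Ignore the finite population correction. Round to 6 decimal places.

0.046298

N = 6334; Wₕ = Nₕ/N.
sector 1: (2305/6334)²·4.41²/417 = 0.006176278
sector 2: (4029/6334)²·7.27²/533 = 0.040121765
Sum = 0.046298043 → 0.046298.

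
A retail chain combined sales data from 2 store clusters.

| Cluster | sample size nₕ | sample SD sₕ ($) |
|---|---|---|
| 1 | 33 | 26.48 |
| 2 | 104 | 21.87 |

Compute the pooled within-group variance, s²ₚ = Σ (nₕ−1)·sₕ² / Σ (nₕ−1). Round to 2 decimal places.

Degrees of freedom: 32 + 103 = 135.
Σ(nₕ−1)sₕ² = 32·701.1904 + 103·478.2969 = 71702.6735.
s²ₚ = 71702.6735 / 135 = 531.1309... → 531.13.

531.13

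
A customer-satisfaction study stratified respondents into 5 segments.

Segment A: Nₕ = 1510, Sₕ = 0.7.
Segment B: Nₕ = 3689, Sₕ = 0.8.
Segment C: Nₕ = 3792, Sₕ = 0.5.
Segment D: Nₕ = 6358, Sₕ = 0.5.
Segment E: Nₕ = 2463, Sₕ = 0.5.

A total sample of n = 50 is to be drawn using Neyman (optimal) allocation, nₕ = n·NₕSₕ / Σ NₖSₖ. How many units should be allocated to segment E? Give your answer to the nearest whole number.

6

A: NₕSₕ = 1510·0.7 = 1057
B: NₕSₕ = 3689·0.8 = 2951.2
C: NₕSₕ = 3792·0.5 = 1896
D: NₕSₕ = 6358·0.5 = 3179
E: NₕSₕ = 2463·0.5 = 1231.5
Σ NₕSₕ = 10314.7.
n_E = 50·1231.5/10314.7 = 5.970... → 6.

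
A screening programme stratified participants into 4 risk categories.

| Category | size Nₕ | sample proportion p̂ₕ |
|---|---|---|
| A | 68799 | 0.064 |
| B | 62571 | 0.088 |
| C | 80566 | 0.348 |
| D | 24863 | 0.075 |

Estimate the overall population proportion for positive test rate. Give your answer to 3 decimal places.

0.168

N = 68799 + 62571 + 80566 + 24863 = 236799.
Overall proportion = Σ (Nₕ/N)·p̂ₕ.
Σ Nₕp̂ₕ = 4403.136 + 5506.248 + 28036.968 + 1864.725 = 39811.077.
39811.077 / 236799 = 0.16812... → 0.168.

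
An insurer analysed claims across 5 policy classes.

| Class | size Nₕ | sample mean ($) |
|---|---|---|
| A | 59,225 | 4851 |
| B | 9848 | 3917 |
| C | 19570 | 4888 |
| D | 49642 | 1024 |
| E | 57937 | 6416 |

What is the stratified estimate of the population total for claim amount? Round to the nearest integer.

Estimate total by summing Nₕ·x̄ₕ over strata.
59225·4851 + 9848·3917 + 19570·4888 + 49642·1024 + 57937·6416 = 287300475 + 38574616 + 95658160 + 50833408 + 371723792 = 844090451.

844090451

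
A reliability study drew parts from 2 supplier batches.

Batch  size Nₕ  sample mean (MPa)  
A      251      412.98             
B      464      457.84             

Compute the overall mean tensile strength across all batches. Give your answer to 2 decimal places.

N = 715; weights Wₕ = Nₕ/N = (0.3510, 0.6490).
x̄_st = Σ Wₕ·x̄ₕ = 0.3510·412.98 + 0.6490·457.84 ≈ 442.0919...
→ 442.09.

442.09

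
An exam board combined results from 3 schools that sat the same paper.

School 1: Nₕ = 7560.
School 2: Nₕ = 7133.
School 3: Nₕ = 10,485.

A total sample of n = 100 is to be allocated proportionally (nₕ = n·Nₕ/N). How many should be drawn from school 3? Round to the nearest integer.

N = 7560 + 7133 + 10485 = 25178.
n_3 = 100·10485/25178 = 41.643... → 42.

42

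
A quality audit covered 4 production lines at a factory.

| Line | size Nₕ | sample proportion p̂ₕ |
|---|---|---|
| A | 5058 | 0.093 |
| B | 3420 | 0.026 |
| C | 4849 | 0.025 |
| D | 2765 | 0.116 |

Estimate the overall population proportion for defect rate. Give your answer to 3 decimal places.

N = 5058 + 3420 + 4849 + 2765 = 16092.
Overall proportion = Σ (Nₕ/N)·p̂ₕ.
Σ Nₕp̂ₕ = 470.394 + 88.92 + 121.225 + 320.74 = 1001.279.
1001.279 / 16092 = 0.06222... → 0.062.

0.062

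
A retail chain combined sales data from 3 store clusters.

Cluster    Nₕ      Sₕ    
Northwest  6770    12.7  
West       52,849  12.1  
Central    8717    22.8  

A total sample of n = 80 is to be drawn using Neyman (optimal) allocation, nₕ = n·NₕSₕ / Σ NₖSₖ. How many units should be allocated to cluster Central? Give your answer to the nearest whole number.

Σ NₕSₕ = 6770·12.7 + 52849·12.1 + 8717·22.8 = 924199.5.
Share for Central: 198747.6/924199.5 = 0.21505.
n_Central = 80 × 0.21505 = 17.204... → 17.

17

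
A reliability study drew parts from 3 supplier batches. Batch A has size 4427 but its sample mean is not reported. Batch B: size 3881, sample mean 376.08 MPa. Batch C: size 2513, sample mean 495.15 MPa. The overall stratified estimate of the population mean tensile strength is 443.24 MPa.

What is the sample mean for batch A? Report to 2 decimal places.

N = 4427 + 3881 + 2513 = 10821.
Overall total = μ·N = 443.24·10821 = 4796300.04.
Subtract the known strata: 3881·376.08 + 2513·495.15 = 2703878.43.
Remaining total for batch A: 4796300.04 − 2703878.43 = 2092421.61.
Divide by its size: 2092421.61 / 4427 = 472.6500... → 472.65.

472.65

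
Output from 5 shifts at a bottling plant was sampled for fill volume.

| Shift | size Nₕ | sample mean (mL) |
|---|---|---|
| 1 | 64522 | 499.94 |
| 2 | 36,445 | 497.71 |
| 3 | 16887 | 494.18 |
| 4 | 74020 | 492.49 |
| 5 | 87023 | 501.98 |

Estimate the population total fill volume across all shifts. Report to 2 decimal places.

Estimate total by summing Nₕ·x̄ₕ over strata.
64522·499.94 + 36445·497.71 + 16887·494.18 + 74020·492.49 + 87023·501.98 = 32257128.68 + 18139040.95 + 8345217.66 + 36454109.8 + 43683805.54 = 138879302.63.

138879302.63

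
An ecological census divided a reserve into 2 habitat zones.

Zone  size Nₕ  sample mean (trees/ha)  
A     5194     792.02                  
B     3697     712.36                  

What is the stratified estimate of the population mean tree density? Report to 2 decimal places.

758.90

N = 5194 + 3697 = 8891.
Weight each subgroup mean by Nₕ/N and sum.
Σ Nₕx̄ₕ = 5194·792.02 + 3697·712.36 = 4113751.88 + 2633594.92 = 6747346.8.
Divide by N: 6747346.8 / 8891 = 758.8963... → 758.90.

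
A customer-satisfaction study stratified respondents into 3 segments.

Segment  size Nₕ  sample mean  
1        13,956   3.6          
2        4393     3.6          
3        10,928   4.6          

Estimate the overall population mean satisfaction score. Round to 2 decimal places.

3.97

N = 29277; weights Wₕ = Nₕ/N = (0.4767, 0.1500, 0.3733).
x̄_st = Σ Wₕ·x̄ₕ = 0.4767·3.6 + 0.1500·3.6 + 0.3733·4.6 ≈ 3.9733...
→ 3.97.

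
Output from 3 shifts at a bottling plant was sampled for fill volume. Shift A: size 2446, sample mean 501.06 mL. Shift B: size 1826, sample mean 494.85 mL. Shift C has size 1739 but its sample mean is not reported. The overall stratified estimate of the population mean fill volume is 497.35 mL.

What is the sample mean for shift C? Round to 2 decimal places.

Σ Nₕx̄ₕ = N·μ, so 1739·x̄_C = 6011·497.35 − (2446·501.06 + 1826·494.85).
= 2989570.85 − 2129188.86 = 860381.99.
x̄_C = 860381.99 / 1739 = 494.7568... → 494.76.

494.76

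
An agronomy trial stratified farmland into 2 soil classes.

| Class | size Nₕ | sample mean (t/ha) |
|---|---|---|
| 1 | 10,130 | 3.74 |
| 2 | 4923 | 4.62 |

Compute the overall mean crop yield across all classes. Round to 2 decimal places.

4.03

N = 10130 + 4923 = 15053.
Overall mean = Σ (Nₕ/N)·x̄ₕ — weight by population share, not a simple average.
Σ Nₕx̄ₕ = 10130·3.74 + 4923·4.62 = 37886.2 + 22744.26 = 60630.46.
Divide by N: 60630.46 / 15053 = 4.0278... → 4.03.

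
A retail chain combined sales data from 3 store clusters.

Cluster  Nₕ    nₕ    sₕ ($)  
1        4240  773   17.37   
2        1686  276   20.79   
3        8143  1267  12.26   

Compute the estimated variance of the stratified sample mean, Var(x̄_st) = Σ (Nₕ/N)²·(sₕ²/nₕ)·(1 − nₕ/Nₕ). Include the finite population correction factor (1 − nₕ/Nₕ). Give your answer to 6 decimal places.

0.081354

N = 14069; Wₕ = Nₕ/N.
cluster 1: (4240/14069)²·17.37²/773·(1 − 773/4240) = 0.028987675
cluster 2: (1686/14069)²·20.79²/276·(1 − 276/1686) = 0.018808325
cluster 3: (8143/14069)²·12.26²/1267·(1 − 1267/8143) = 0.033558162
Sum = 0.081354162 → 0.081354.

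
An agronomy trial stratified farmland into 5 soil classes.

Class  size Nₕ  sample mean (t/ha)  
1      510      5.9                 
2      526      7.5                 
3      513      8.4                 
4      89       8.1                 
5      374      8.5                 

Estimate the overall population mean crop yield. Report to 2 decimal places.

7.54

N = 2012; weights Wₕ = Nₕ/N = (0.2535, 0.2614, 0.2550, 0.0442, 0.1859).
x̄_st = Σ Wₕ·x̄ₕ = 0.2535·5.9 + 0.2614·7.5 + 0.2550·8.4 + 0.0442·8.1 + 0.1859·8.5 ≈ 7.5363...
→ 7.54.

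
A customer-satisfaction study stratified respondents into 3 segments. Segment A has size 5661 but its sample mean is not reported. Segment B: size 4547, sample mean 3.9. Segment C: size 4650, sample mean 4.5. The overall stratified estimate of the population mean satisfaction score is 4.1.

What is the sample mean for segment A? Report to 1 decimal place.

N = 5661 + 4547 + 4650 = 14858.
Overall total = μ·N = 4.1·14858 = 60917.8.
Subtract the known strata: 4547·3.9 + 4650·4.5 = 38658.3.
Remaining total for segment A: 60917.8 − 38658.3 = 22259.5.
Divide by its size: 22259.5 / 5661 = 3.932... → 3.9.

3.9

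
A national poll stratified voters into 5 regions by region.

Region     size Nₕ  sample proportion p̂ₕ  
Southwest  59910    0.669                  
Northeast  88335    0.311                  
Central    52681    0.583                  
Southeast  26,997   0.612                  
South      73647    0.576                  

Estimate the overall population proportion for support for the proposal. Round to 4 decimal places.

0.5213

Wₕ = Nₕ/N with N = 301570: 0.1987, 0.2929, 0.1747, 0.0895, 0.2442.
p̂_st = 0.1987·0.669 + 0.2929·0.311 + 0.1747·0.583 + 0.0895·0.612 + 0.2442·0.576 ≈ 0.521298... → 0.5213.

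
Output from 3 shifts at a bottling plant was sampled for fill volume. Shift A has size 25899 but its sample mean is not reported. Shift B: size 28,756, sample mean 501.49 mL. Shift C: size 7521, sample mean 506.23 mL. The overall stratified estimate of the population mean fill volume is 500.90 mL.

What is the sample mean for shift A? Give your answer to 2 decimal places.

498.70

Σ Nₕx̄ₕ = N·μ, so 25899·x̄_A = 62176·500.90 − (28756·501.49 + 7521·506.23).
= 31143958.4 − 18228202.27 = 12915756.13.
x̄_A = 12915756.13 / 25899 = 498.6971... → 498.70.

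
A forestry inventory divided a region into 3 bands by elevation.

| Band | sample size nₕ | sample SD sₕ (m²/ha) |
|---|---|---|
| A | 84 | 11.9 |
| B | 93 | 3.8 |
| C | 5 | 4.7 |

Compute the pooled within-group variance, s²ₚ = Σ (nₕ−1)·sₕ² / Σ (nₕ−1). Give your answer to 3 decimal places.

73.578

Degrees of freedom: 83 + 92 + 4 = 179.
Σ(nₕ−1)sₕ² = 83·141.61 + 92·14.44 + 4·22.09 = 13170.47.
s²ₚ = 13170.47 / 179 = 73.57804... → 73.578.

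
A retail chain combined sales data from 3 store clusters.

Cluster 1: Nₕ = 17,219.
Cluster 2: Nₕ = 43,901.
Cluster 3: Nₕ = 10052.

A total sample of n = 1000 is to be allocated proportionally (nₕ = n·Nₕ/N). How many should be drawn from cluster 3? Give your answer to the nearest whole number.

141

N = 17219 + 43901 + 10052 = 71172.
n_3 = 1000·10052/71172 = 141.235... → 141.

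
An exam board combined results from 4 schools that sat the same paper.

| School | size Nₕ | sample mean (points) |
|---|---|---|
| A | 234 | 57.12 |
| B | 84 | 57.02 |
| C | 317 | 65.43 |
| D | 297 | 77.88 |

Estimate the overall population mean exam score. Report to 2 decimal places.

66.55

N = 234 + 84 + 317 + 297 = 932.
Overall mean = Σ (Nₕ/N)·x̄ₕ — weight by population share, not a simple average.
Σ Nₕx̄ₕ = 234·57.12 + 84·57.02 + 317·65.43 + 297·77.88 = 13366.08 + 4789.68 + 20741.31 + 23130.36 = 62027.43.
Divide by N: 62027.43 / 932 = 66.5530... → 66.55.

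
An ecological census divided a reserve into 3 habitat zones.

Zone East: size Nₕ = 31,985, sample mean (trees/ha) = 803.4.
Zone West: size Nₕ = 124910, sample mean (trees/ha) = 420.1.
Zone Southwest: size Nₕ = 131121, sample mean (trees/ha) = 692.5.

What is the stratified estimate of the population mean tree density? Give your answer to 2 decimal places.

N = 288016; weights Wₕ = Nₕ/N = (0.1111, 0.4337, 0.4553).
x̄_st = Σ Wₕ·x̄ₕ = 0.1111·803.4 + 0.4337·420.1 + 0.4553·692.5 ≈ 586.6783...
→ 586.68.

586.68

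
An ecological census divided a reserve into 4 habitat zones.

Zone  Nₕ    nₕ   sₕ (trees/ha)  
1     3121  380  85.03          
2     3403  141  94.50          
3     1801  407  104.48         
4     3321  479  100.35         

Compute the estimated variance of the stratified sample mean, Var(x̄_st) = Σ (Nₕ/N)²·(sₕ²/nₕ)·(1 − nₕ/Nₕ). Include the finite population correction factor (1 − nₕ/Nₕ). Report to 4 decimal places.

8.3432

N = 11646; Wₕ = Nₕ/N.
zone 1: (3121/11646)²·85.03²/380·(1 − 380/3121) = 1.2000794
zone 2: (3403/11646)²·94.50²/141·(1 − 141/3403) = 5.1836639
zone 3: (1801/11646)²·104.48²/407·(1 − 407/1801) = 0.4964721
zone 4: (3321/11646)²·100.35²/479·(1 − 479/3321) = 1.4629808
Sum = 8.3431962 → 8.3432.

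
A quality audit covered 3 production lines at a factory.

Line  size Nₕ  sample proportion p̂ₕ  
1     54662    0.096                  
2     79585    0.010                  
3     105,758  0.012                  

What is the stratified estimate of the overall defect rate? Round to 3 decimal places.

0.030

Wₕ = Nₕ/N with N = 240005: 0.2278, 0.3316, 0.4406.
p̂_st = 0.2278·0.096 + 0.3316·0.010 + 0.4406·0.012 ≈ 0.03047... → 0.030.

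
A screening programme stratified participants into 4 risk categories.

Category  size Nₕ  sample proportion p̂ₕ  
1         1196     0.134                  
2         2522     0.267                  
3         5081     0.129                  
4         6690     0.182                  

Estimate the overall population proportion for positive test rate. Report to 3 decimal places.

Wₕ = Nₕ/N with N = 15489: 0.0772, 0.1628, 0.3280, 0.4319.
p̂_st = 0.0772·0.134 + 0.1628·0.267 + 0.3280·0.129 + 0.4319·0.182 ≈ 0.17475... → 0.175.

0.175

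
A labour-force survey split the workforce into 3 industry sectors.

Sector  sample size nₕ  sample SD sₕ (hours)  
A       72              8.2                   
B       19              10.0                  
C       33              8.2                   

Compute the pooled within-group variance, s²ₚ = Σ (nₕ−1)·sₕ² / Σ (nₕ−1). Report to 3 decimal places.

72.113

A: (72−1)·8.2² = 71·67.24 = 4774.04
B: (19−1)·10.0² = 18·100 = 1800
C: (33−1)·8.2² = 32·67.24 = 2151.68
Numerator = 8725.72; denominator = Σ(nₕ−1) = 121.
s²ₚ = 8725.72/121 = 72.11339... → 72.113.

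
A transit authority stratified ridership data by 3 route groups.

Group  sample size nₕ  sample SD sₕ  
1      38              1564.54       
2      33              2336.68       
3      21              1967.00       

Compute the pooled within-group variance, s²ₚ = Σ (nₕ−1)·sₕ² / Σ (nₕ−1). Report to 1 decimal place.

3850249.3

1: (38−1)·1564.54² = 37·2447785.4116 = 90568060.2292
2: (33−1)·2336.68² = 32·5460073.4224 = 174722349.5168
3: (21−1)·1967.00² = 20·3869089 = 77381780
Numerator = 342672189.746; denominator = Σ(nₕ−1) = 89.
s²ₚ = 342672189.746/89 = 3850249.323... → 3850249.3.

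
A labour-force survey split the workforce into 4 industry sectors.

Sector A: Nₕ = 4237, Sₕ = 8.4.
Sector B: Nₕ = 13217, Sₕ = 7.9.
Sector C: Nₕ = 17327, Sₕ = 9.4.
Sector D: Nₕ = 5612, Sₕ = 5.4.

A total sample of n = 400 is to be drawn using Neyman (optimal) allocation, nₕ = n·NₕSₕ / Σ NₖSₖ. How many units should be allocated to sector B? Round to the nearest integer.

A: NₕSₕ = 4237·8.4 = 35590.8
B: NₕSₕ = 13217·7.9 = 104414.3
C: NₕSₕ = 17327·9.4 = 162873.8
D: NₕSₕ = 5612·5.4 = 30304.8
Σ NₕSₕ = 333183.7.
n_B = 400·104414.3/333183.7 = 125.353... → 125.

125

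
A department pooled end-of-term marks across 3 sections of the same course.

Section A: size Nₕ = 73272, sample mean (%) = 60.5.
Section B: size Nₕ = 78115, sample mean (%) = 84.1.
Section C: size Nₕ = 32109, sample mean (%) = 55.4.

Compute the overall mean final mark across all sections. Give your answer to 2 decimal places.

N = 73272 + 78115 + 32109 = 183496.
Overall mean = Σ (Nₕ/N)·x̄ₕ — weight by population share, not a simple average.
Σ Nₕx̄ₕ = 73272·60.5 + 78115·84.1 + 32109·55.4 = 4432956 + 6569471.5 + 1778838.6 = 12781266.1.
Divide by N: 12781266.1 / 183496 = 69.6542... → 69.65.

69.65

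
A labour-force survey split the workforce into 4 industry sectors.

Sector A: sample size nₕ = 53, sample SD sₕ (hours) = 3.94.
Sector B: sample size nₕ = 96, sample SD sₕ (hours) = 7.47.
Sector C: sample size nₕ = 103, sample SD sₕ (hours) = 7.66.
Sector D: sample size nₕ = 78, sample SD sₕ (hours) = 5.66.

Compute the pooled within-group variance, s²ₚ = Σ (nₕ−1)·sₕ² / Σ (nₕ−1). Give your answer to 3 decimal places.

A: (53−1)·3.94² = 52·15.5236 = 807.2272
B: (96−1)·7.47² = 95·55.8009 = 5301.0855
C: (103−1)·7.66² = 102·58.6756 = 5984.9112
D: (78−1)·5.66² = 77·32.0356 = 2466.7412
Numerator = 14559.9651; denominator = Σ(nₕ−1) = 326.
s²ₚ = 14559.9651/326 = 44.66247... → 44.662.

44.662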